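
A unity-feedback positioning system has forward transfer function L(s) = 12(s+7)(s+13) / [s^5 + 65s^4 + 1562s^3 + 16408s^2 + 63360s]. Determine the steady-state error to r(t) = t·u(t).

The denominator has no term below 63360s — 1 pole at s=0, type 1.
K_v = lim_{s→0} s·L(s) = 12·7·13 / 63360 = 91/5280.
e_ss = 1/K_v = 1/(91/5280) = 5280/91.

5280/91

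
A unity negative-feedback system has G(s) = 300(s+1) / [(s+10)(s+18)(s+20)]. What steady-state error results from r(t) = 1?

12/13

The open loop has no poles at the origin → type 0 system.
K_p = lim_{s→0} G(s) = 300·1 / (10·18·20) = 1/12.
e_ss = 1/(1 + K_p) = 1/(13/12) = 12/13.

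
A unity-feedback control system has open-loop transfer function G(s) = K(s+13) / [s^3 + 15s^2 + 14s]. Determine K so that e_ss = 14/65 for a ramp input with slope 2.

10

Lowest-order denominator term is 14s, so the open loop has 1 pole at the origin → type 1 system.
K_v = lim_{s→0} s·G(s) = K·13 / 14 = (13/14)·K.
e_ss = 2/K_v = 14/65 ⇒ K_v = 65/7 ⇒ K = (65/7)/(13/14) = 10.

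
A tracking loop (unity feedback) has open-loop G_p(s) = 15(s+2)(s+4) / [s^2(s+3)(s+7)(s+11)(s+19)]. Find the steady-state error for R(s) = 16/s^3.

Two free integrators in G_p(s): this is a type 2 system.
K_a = lim_{s→0} s^2·G_p(s) = 15·2·4 / (3·7·11·19) = 40/1463.
r(t) = 8t^2 gives R(s) = 16/s^3.
e_ss = 16/K_a = 16/(40/1463) = 585.2.

585.2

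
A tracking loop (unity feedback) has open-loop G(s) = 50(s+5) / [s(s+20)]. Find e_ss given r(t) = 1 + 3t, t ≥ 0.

0.24

One free integrator in G(s): this is a type 1 system. By superposition:
  • 1: tracked with zero error.
  • 3t: e_ss = 3/K_v with K_v=12.5 → 0.24.
Total e_ss = 0.24.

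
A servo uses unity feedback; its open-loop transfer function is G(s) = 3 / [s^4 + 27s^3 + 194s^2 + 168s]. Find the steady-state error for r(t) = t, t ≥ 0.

56

Factoring s from the denominator leaves a polynomial with constant term 168, so the system is type 1.
K_v = lim_{s→0} s·G(s) = 3 / 168 = 1/56.
e_ss = 1/K_v = 1/(1/56) = 56.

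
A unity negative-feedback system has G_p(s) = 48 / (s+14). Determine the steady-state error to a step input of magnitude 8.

The open loop has no poles at the origin → type 0 system.
K_p = lim_{s→0} G_p(s) = 48 / (14) = 24/7.
e_ss = 8/(1 + K_p) = 8/(31/7) = 56/31.

56/31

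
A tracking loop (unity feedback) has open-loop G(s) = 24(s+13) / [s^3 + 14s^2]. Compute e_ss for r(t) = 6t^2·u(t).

7/13

The denominator has no term below 14s^2 — 2 poles at s=0, type 2.
K_a = lim_{s→0} s^2·G(s) = 24·13 / 14 = 156/7.
r(t) = 6t^2 gives R(s) = 12/s^3.
e_ss = 12/K_a = 12/(156/7) = 7/13.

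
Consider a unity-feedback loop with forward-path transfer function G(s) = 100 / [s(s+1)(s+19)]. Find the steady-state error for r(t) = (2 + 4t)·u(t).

System type = 1 (one pole at s=0). By superposition:
  • 2: tracked with zero error.
  • 4t: e_ss = 4/K_v with K_v=100/19 → 0.76.
Total e_ss = 0.76.

0.76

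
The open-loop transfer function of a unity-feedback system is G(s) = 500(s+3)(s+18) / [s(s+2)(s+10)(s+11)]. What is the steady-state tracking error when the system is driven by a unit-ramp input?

11/1350

The open loop has one pole at the origin → type 1 system.
K_v = lim_{s→0} s·G(s) = 500·3·18 / (2·10·11) = 1350/11.
e_ss = 1/K_v = 1/(1350/11) = 11/1350.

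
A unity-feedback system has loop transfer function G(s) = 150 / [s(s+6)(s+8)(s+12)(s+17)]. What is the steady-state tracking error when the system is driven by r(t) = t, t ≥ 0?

System type = 1 (one pole at s=0).
K_v = lim_{s→0} s·G(s) = 150 / (6·8·12·17) = 25/1632.
e_ss = 1/K_v = 1/(25/1632) = 65.28.

65.28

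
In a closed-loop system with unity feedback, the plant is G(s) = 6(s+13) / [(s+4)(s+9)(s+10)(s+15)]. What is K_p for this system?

No free integrators in G(s): this is a type 0 system.
K_p = lim_{s→0} G(s) = 6·13 / (4·9·10·15) = 13/900.

13/900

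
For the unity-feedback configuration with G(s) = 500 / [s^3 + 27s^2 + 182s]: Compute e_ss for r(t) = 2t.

0.728

Lowest-order denominator term is 182s, so the open loop has 1 pole at the origin → type 1 system.
K_v = lim_{s→0} s·G(s) = 500 / 182 = 250/91.
e_ss = 2/K_v = 2/(250/91) = 0.728.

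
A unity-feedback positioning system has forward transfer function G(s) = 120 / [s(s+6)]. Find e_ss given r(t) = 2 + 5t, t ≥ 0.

System type = 1 (one pole at s=0). Treating each term separately:
  • 2: tracked with zero error.
  • 5t: e_ss = 5/K_v with K_v=20 → 0.25.
Total e_ss = 0.25.

0.25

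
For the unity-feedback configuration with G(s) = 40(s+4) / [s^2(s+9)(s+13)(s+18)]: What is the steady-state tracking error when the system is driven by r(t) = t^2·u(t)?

System type = 2 (two poles at s=0).
K_a = lim_{s→0} s^2·G(s) = 40·4 / (9·13·18) = 80/1053.
r(t) = t^2 gives R(s) = 2/s^3.
e_ss = 2/K_a = 2/(80/1053) = 26.325.

26.325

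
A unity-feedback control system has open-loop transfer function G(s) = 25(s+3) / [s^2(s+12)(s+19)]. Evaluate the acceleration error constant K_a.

25/76

G(s) has two factors of s in the denominator, so the system is type 2.
K_a = lim_{s→0} s^2·G(s) = 25·3 / (12·19) = 25/76.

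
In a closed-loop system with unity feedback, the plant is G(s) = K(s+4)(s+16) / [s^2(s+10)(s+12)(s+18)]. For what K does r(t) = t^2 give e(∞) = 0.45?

System type = 2 (two poles at s=0).
K_a = lim_{s→0} s^2·G(s) = K·4·16 / (10·12·18) = (4/135)·K.
e_ss = 2/K_a = 0.45 ⇒ K_a = 40/9 ⇒ K = (40/9)/(4/135) = 150.

150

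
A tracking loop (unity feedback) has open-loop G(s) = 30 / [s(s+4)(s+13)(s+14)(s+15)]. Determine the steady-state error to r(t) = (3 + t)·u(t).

364

The open loop has one pole at the origin → type 1 system. Taking each input component in turn:
  • 3: tracked with zero error.
  • t: e_ss = 1/K_v with K_v=1/364 → 364.
Total e_ss = 364.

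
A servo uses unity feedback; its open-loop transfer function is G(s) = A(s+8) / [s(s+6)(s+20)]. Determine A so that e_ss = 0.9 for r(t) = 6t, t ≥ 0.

100

System type = 1 (one pole at s=0).
K_v = lim_{s→0} s·G(s) = A·8 / (6·20) = (1/15)·A.
e_ss = 6/K_v = 0.9 ⇒ K_v = 20/3 ⇒ A = (20/3)/(1/15) = 100.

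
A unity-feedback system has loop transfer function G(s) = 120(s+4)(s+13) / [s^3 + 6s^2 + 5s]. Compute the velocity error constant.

The denominator has no term below 5s — 1 pole at s=0, type 1.
K_v = lim_{s→0} s·G(s) = 120·4·13 / 5 = 1248.

1248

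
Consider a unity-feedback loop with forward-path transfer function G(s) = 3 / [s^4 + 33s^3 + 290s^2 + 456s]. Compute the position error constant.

K_p = lim_{s→0} G(s); with 1 pole at the origin the limit diverges, so K_p = ∞.

infinity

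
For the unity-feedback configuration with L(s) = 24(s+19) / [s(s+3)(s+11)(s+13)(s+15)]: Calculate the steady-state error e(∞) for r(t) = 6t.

The open loop has one pole at the origin → type 1 system.
K_v = lim_{s→0} s·L(s) = 24·19 / (3·11·13·15) = 152/2145.
e_ss = 6/K_v = 6/(152/2145) = 6435/76.

6435/76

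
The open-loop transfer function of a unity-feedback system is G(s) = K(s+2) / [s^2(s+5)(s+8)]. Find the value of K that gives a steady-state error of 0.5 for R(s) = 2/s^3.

G(s) has two factors of s in the denominator, so the system is type 2.
K_a = lim_{s→0} s^2·G(s) = K·2 / (5·8) = 0.05·K.
e_ss = 2/K_a = 0.5 ⇒ K_a = 4 ⇒ K = 4/0.05 = 80.

80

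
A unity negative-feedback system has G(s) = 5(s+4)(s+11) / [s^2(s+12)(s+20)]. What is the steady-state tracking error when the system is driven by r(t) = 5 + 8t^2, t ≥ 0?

Two free integrators in G(s): this is a type 2 system. Treating each term separately:
  • 5: tracked with zero error.
  • 8t^2: e_ss = 16/K_a with K_a=11/12 → 192/11.
Total e_ss = 192/11.

192/11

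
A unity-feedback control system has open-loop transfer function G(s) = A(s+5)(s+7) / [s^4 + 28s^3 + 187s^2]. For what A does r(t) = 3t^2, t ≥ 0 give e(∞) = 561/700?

Factoring s^2 from the denominator leaves a polynomial with constant term 187, so the system is type 2.
K_a = lim_{s→0} s^2·G(s) = A·5·7 / 187 = (35/187)·A.
e_ss = 6/K_a = 561/700 ⇒ K_a = 1400/187 ⇒ A = (1400/187)/(35/187) = 40.

40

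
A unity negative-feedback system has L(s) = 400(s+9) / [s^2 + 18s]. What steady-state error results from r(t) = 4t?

0.02

The denominator has no term below 18s — 1 pole at s=0, type 1.
K_v = lim_{s→0} s·L(s) = 400·9 / 18 = 200.
e_ss = 4/K_v = 4/200 = 0.02.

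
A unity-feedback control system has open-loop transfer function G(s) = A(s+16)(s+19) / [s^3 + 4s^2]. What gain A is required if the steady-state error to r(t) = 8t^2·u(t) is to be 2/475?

50

The denominator has no term below 4s^2 — 2 poles at s=0, type 2.
K_a = lim_{s→0} s^2·G(s) = A·16·19 / 4 = 76·A.
e_ss = 16/K_a = 2/475 ⇒ K_a = 3800 ⇒ A = 3800/76 = 50.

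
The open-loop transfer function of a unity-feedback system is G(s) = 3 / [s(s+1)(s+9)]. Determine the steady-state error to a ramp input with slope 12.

36

G(s) has one factor of s in the denominator, so the system is type 1.
K_v = lim_{s→0} s·G(s) = 3 / (1·9) = 1/3.
e_ss = 12/K_v = 12/(1/3) = 36.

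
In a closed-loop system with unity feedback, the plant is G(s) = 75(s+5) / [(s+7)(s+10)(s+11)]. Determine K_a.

0

The open loop has no poles at the origin → type 0 system.
K_a = lim_{s→0} s^2·G(s) = 0 (the extra factor of s kills the finite limit).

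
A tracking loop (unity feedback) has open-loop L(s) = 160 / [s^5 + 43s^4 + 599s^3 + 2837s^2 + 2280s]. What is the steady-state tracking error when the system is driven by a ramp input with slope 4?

The denominator has no term below 2280s — 1 pole at s=0, type 1.
K_v = lim_{s→0} s·L(s) = 160 / 2280 = 4/57.
e_ss = 4/K_v = 4/(4/57) = 57.

57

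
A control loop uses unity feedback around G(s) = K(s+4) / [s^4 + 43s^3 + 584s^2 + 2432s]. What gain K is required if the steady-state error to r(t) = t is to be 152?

Lowest-order denominator term is 2432s, so the open loop has 1 pole at the origin → type 1 system.
K_v = lim_{s→0} s·G(s) = K·4 / 2432 = (1/608)·K.
e_ss = 1/K_v = 152 ⇒ K_v = 1/152 ⇒ K = (1/152)/(1/608) = 4.

4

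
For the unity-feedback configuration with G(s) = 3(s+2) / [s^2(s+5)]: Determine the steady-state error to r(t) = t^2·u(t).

5/3

The open loop has two poles at the origin → type 2 system.
K_a = lim_{s→0} s^2·G(s) = 3·2 / (5) = 1.2.
r(t) = t^2 gives R(s) = 2/s^3.
e_ss = 2/K_a = 2/1.2 = 5/3.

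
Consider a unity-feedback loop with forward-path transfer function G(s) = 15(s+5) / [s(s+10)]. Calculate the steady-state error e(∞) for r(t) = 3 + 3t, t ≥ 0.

0.4

One free integrator in G(s): this is a type 1 system. Taking each input component in turn:
  • 3: tracked with zero error.
  • 3t: e_ss = 3/K_v with K_v=7.5 → 0.4.
Total e_ss = 0.4.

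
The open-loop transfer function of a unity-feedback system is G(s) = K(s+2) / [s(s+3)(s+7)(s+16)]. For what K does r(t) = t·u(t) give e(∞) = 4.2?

The open loop has one pole at the origin → type 1 system.
K_v = lim_{s→0} s·G(s) = K·2 / (3·7·16) = (1/168)·K.
e_ss = 1/K_v = 4.2 ⇒ K_v = 5/21 ⇒ K = (5/21)/(1/168) = 40.

40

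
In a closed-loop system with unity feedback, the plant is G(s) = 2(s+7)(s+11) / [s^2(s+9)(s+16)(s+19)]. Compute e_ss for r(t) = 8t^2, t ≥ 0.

G(s) has two factors of s in the denominator, so the system is type 2.
K_a = lim_{s→0} s^2·G(s) = 2·7·11 / (9·16·19) = 77/1368.
r(t) = 8t^2 gives R(s) = 16/s^3.
e_ss = 16/K_a = 16/(77/1368) = 21888/77.

21888/77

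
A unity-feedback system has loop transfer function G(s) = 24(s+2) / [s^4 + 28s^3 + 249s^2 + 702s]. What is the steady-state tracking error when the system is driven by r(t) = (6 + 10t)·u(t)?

146.25

The denominator has no term below 702s — 1 pole at s=0, type 1. By superposition:
  • 6: tracked with zero error.
  • 10t: e_ss = 10/K_v with K_v=8/117 → 146.25.
Total e_ss = 146.25.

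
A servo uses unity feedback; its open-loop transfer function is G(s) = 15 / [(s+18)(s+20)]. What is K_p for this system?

1/24

No free integrators in G(s): this is a type 0 system.
K_p = lim_{s→0} G(s) = 15 / (18·20) = 1/24.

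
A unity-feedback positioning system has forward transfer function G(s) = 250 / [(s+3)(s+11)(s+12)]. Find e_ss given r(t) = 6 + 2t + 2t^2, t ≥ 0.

infinity

G(s) has no factors of s in the denominator, so the system is type 0. Taking each input component in turn:
  • 6: e_ss = 6/(1+K_p) with K_p=125/198 → 1188/323.
  • 2t: a type-0 system cannot track it, e_ss → ∞.
  • 2t^2: a type-0 system cannot track it, e_ss → ∞.
The unbounded component dominates.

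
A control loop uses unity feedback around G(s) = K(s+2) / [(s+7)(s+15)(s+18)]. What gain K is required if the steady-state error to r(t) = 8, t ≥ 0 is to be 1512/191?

G(s) has no factors of s in the denominator, so the system is type 0.
K_p = lim_{s→0} G(s) = K·2 / (7·15·18) = (1/945)·K.
e_ss = 8/(1 + K_p) = 1512/191 ⇒ 1 + (1/945)·K = 191/189 ⇒ K = 10.

10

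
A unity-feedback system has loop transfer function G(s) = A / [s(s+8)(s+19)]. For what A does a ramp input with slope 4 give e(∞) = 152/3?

12

System type = 1 (one pole at s=0).
K_v = lim_{s→0} s·G(s) = A / (8·19) = (1/152)·A.
e_ss = 4/K_v = 152/3 ⇒ K_v = 3/38 ⇒ A = (3/38)/(1/152) = 12.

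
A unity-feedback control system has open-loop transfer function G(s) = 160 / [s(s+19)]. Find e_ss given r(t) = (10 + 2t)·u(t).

0.2375

System type = 1 (one pole at s=0). By superposition:
  • 10: tracked with zero error.
  • 2t: e_ss = 2/K_v with K_v=160/19 → 0.2375.
Total e_ss = 0.2375.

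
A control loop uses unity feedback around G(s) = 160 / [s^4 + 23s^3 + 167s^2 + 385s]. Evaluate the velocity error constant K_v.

Lowest-order denominator term is 385s, so the open loop has 1 pole at the origin → type 1 system.
K_v = lim_{s→0} s·G(s) = 160 / 385 = 32/77.

32/77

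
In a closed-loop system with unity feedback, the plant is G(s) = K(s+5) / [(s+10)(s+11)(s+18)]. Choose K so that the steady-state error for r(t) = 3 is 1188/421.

25

System type = 0 (no poles at s=0).
K_p = lim_{s→0} G(s) = K·5 / (10·11·18) = (1/396)·K.
e_ss = 3/(1 + K_p) = 1188/421 ⇒ 1 + (1/396)·K = 421/396 ⇒ K = 25.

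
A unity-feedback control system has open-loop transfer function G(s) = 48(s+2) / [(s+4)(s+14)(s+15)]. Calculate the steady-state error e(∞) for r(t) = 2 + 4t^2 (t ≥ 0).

The open loop has no poles at the origin → type 0 system. Taking each input component in turn:
  • 2: e_ss = 2/(1+K_p) with K_p=4/35 → 70/39.
  • 4t^2: a type-0 system cannot track it, e_ss → ∞.
The unbounded component dominates.

infinity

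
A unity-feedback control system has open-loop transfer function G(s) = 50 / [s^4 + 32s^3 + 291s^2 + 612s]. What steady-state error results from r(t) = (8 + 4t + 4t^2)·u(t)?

Factoring s from the denominator leaves a polynomial with constant term 612, so the system is type 1. By superposition:
  • 8: tracked with zero error.
  • 4t: e_ss = 4/K_v with K_v=25/306 → 48.96.
  • 4t^2: a type-1 system cannot track it, e_ss → ∞.
The unbounded component dominates.

infinity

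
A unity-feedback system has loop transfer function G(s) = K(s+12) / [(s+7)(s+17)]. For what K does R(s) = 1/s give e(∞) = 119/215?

G(s) has no factors of s in the denominator, so the system is type 0.
K_p = lim_{s→0} G(s) = K·12 / (7·17) = (12/119)·K.
e_ss = 1/(1 + K_p) = 119/215 ⇒ 1 + (12/119)·K = 215/119 ⇒ K = 8.

8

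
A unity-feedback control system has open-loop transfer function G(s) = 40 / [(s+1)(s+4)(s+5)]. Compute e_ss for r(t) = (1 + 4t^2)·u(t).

infinity

The open loop has no poles at the origin → type 0 system. Taking each input component in turn:
  • 1: e_ss = 1/(1+K_p) with K_p=2 → 1/3.
  • 4t^2: a type-0 system cannot track it, e_ss → ∞.
The unbounded component dominates.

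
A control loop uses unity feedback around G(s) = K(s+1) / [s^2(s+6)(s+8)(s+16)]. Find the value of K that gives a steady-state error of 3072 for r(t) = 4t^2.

System type = 2 (two poles at s=0).
K_a = lim_{s→0} s^2·G(s) = K·1 / (6·8·16) = (1/768)·K.
e_ss = 8/K_a = 3072 ⇒ K_a = 1/384 ⇒ K = (1/384)/(1/768) = 2.

2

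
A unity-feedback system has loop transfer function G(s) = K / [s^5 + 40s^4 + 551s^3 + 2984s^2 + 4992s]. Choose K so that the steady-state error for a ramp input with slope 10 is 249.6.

The denominator has no term below 4992s — 1 pole at s=0, type 1.
K_v = lim_{s→0} s·G(s) = K / 4992 = (1/4992)·K.
e_ss = 10/K_v = 249.6 ⇒ K_v = 25/624 ⇒ K = (25/624)/(1/4992) = 200.

200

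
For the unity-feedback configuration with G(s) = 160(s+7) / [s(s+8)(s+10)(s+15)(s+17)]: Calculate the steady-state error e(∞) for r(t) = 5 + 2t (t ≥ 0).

255/7

System type = 1 (one pole at s=0). By superposition:
  • 5: tracked with zero error.
  • 2t: e_ss = 2/K_v with K_v=14/255 → 255/7.
Total e_ss = 255/7.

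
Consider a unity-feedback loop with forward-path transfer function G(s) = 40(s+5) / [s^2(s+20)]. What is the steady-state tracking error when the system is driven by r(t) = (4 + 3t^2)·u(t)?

The open loop has two poles at the origin → type 2 system. By superposition:
  • 4: tracked with zero error.
  • 3t^2: e_ss = 6/K_a with K_a=10 → 0.6.
Total e_ss = 0.6.

0.6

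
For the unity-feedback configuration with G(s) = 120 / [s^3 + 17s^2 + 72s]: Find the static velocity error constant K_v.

Factoring s from the denominator leaves a polynomial with constant term 72, so the system is type 1.
K_v = lim_{s→0} s·G(s) = 120 / 72 = 5/3.

5/3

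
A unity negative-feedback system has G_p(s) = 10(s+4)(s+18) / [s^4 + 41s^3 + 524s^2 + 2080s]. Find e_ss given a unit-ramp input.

26/9

The denominator has no term below 2080s — 1 pole at s=0, type 1.
K_v = lim_{s→0} s·G_p(s) = 10·4·18 / 2080 = 9/26.
e_ss = 1/K_v = 1/(9/26) = 26/9.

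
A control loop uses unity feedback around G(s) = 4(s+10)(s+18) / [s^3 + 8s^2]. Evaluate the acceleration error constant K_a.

Factoring s^2 from the denominator leaves a polynomial with constant term 8, so the system is type 2.
K_a = lim_{s→0} s^2·G(s) = 4·10·18 / 8 = 90.

90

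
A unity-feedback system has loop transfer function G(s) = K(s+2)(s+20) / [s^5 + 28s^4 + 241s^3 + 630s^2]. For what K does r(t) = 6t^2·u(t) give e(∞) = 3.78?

Factoring s^2 from the denominator leaves a polynomial with constant term 630, so the system is type 2.
K_a = lim_{s→0} s^2·G(s) = K·2·20 / 630 = (4/63)·K.
e_ss = 12/K_a = 3.78 ⇒ K_a = 200/63 ⇒ K = (200/63)/(4/63) = 50.

50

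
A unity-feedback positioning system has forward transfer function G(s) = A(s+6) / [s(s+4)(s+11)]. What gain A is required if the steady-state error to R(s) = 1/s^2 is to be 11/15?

One free integrator in G(s): this is a type 1 system.
K_v = lim_{s→0} s·G(s) = A·6 / (4·11) = (3/22)·A.
e_ss = 1/K_v = 11/15 ⇒ K_v = 15/11 ⇒ A = (15/11)/(3/22) = 10.

10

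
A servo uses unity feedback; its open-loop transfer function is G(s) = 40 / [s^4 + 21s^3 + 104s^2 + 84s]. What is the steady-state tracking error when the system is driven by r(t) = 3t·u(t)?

6.3

Factoring s from the denominator leaves a polynomial with constant term 84, so the system is type 1.
K_v = lim_{s→0} s·G(s) = 40 / 84 = 10/21.
e_ss = 3/K_v = 3/(10/21) = 6.3.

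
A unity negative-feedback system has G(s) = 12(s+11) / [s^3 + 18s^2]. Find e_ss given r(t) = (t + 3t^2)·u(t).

The denominator has no term below 18s^2 — 2 poles at s=0, type 2. Taking each input component in turn:
  • t: tracked with zero error.
  • 3t^2: e_ss = 6/K_a with K_a=22/3 → 9/11.
Total e_ss = 9/11.

9/11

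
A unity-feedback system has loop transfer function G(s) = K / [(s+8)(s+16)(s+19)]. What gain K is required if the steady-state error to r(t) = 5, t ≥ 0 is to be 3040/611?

System type = 0 (no poles at s=0).
K_p = lim_{s→0} G(s) = K / (8·16·19) = (1/2432)·K.
e_ss = 5/(1 + K_p) = 3040/611 ⇒ 1 + (1/2432)·K = 611/608 ⇒ K = 12.

12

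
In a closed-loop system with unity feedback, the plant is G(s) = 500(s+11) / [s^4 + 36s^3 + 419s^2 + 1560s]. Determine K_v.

275/78

Lowest-order denominator term is 1560s, so the open loop has 1 pole at the origin → type 1 system.
K_v = lim_{s→0} s·G(s) = 500·11 / 1560 = 275/78.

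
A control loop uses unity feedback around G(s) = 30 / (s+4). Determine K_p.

7.5

No free integrators in G(s): this is a type 0 system.
K_p = lim_{s→0} G(s) = 30 / (4) = 7.5.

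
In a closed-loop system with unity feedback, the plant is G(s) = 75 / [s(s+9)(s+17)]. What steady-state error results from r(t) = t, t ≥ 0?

System type = 1 (one pole at s=0).
K_v = lim_{s→0} s·G(s) = 75 / (9·17) = 25/51.
e_ss = 1/K_v = 1/(25/51) = 2.04.

2.04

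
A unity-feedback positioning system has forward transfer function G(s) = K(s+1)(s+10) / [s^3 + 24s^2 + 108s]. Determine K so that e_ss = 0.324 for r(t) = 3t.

Lowest-order denominator term is 108s, so the open loop has 1 pole at the origin → type 1 system.
K_v = lim_{s→0} s·G(s) = K·1·10 / 108 = (5/54)·K.
e_ss = 3/K_v = 0.324 ⇒ K_v = 250/27 ⇒ K = (250/27)/(5/54) = 100.

100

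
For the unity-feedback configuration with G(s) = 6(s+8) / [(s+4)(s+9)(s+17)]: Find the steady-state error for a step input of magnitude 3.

153/55

No free integrators in G(s): this is a type 0 system.
K_p = lim_{s→0} G(s) = 6·8 / (4·9·17) = 4/51.
e_ss = 3/(1 + K_p) = 3/(55/51) = 153/55.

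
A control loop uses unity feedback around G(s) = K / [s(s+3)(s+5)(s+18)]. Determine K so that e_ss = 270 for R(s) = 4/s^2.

4

System type = 1 (one pole at s=0).
K_v = lim_{s→0} s·G(s) = K / (3·5·18) = (1/270)·K.
e_ss = 4/K_v = 270 ⇒ K_v = 2/135 ⇒ K = (2/135)/(1/270) = 4.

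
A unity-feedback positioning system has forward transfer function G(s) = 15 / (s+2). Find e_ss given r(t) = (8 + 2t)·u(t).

infinity

No free integrators in G(s): this is a type 0 system. By superposition:
  • 8: e_ss = 8/(1+K_p) with K_p=7.5 → 16/17.
  • 2t: a type-0 system cannot track it, e_ss → ∞.
The unbounded component dominates.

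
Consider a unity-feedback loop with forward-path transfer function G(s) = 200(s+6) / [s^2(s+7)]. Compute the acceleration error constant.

The open loop has two poles at the origin → type 2 system.
K_a = lim_{s→0} s^2·G(s) = 200·6 / (7) = 1200/7.

1200/7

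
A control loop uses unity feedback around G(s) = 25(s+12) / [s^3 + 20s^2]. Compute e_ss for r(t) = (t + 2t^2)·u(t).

4/15

Lowest-order denominator term is 20s^2, so the open loop has 2 poles at the origin → type 2 system. Treating each term separately:
  • t: tracked with zero error.
  • 2t^2: e_ss = 4/K_a with K_a=15 → 4/15.
Total e_ss = 4/15.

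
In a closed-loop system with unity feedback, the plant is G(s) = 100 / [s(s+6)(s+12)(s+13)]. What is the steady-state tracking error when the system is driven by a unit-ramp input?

9.36

The open loop has one pole at the origin → type 1 system.
K_v = lim_{s→0} s·G(s) = 100 / (6·12·13) = 25/234.
e_ss = 1/K_v = 1/(25/234) = 9.36.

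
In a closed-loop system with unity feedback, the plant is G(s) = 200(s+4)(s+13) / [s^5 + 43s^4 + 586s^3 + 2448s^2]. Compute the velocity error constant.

infinity

K_v = lim_{s→0} s·G(s); with 2 poles at the origin the limit diverges, so K_v = ∞.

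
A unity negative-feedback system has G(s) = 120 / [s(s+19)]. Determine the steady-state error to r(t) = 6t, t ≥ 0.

0.95

The open loop has one pole at the origin → type 1 system.
K_v = lim_{s→0} s·G(s) = 120 / (19) = 120/19.
e_ss = 6/K_v = 6/(120/19) = 0.95.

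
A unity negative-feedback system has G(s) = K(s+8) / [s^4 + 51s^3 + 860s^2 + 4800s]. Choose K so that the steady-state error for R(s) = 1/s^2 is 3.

Factoring s from the denominator leaves a polynomial with constant term 4800, so the system is type 1.
K_v = lim_{s→0} s·G(s) = K·8 / 4800 = (1/600)·K.
e_ss = 1/K_v = 3 ⇒ K_v = 1/3 ⇒ K = (1/3)/(1/600) = 200.

200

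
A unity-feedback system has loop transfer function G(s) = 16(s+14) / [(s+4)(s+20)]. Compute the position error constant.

No free integrators in G(s): this is a type 0 system.
K_p = lim_{s→0} G(s) = 16·14 / (4·20) = 2.8.

2.8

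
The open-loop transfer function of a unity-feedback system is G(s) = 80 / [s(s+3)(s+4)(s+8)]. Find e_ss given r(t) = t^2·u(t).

infinity

System type = 1 (one pole at s=0).
K_a = lim_{s→0} s^2·G(s) = 0; the steady-state error to this parabolic input grows without bound.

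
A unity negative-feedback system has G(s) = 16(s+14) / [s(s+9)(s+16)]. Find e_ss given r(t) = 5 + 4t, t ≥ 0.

18/7

One free integrator in G(s): this is a type 1 system. Treating each term separately:
  • 5: tracked with zero error.
  • 4t: e_ss = 4/K_v with K_v=14/9 → 18/7.
Total e_ss = 18/7.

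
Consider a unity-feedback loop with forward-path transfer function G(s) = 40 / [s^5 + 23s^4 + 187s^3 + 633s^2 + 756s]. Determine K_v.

The denominator has no term below 756s — 1 pole at s=0, type 1.
K_v = lim_{s→0} s·G(s) = 40 / 756 = 10/189.

10/189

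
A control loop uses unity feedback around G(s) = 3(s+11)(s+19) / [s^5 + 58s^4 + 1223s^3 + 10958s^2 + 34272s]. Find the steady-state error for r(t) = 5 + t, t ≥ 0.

11424/209

Lowest-order denominator term is 34272s, so the open loop has 1 pole at the origin → type 1 system. By superposition:
  • 5: tracked with zero error.
  • t: e_ss = 1/K_v with K_v=209/11424 → 11424/209.
Total e_ss = 11424/209.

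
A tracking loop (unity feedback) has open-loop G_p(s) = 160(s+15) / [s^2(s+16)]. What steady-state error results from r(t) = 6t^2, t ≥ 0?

System type = 2 (two poles at s=0).
K_a = lim_{s→0} s^2·G_p(s) = 160·15 / (16) = 150.
r(t) = 6t^2 gives R(s) = 12/s^3.
e_ss = 12/K_a = 12/150 = 0.08.

0.08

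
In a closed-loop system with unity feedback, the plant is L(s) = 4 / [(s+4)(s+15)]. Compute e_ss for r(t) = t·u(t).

No free integrators in L(s): this is a type 0 system.
K_v = lim_{s→0} s·L(s) = 0; the steady-state error to this ramp input grows without bound.

infinity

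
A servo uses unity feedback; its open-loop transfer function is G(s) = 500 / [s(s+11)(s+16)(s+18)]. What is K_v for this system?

G(s) has one factor of s in the denominator, so the system is type 1.
K_v = lim_{s→0} s·G(s) = 500 / (11·16·18) = 125/792.

125/792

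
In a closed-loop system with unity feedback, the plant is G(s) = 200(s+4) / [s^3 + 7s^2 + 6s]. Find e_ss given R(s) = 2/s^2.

Factoring s from the denominator leaves a polynomial with constant term 6, so the system is type 1.
K_v = lim_{s→0} s·G(s) = 200·4 / 6 = 400/3.
e_ss = 2/K_v = 2/(400/3) = 0.015.

0.015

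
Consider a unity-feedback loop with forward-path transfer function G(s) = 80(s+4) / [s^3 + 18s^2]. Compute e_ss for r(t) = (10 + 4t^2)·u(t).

0.45

The denominator has no term below 18s^2 — 2 poles at s=0, type 2. Taking each input component in turn:
  • 10: tracked with zero error.
  • 4t^2: e_ss = 8/K_a with K_a=160/9 → 0.45.
Total e_ss = 0.45.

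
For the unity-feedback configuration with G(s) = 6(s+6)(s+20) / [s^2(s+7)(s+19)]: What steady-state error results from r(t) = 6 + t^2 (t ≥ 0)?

133/360

G(s) has two factors of s in the denominator, so the system is type 2. Treating each term separately:
  • 6: tracked with zero error.
  • t^2: e_ss = 2/K_a with K_a=720/133 → 133/360.
Total e_ss = 133/360.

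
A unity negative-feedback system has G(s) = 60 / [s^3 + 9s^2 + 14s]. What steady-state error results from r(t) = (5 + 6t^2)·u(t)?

The denominator has no term below 14s — 1 pole at s=0, type 1. By superposition:
  • 5: tracked with zero error.
  • 6t^2: a type-1 system cannot track it, e_ss → ∞.
The unbounded component dominates.

infinity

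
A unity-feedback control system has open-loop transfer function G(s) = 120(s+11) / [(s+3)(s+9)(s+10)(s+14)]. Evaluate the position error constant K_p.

System type = 0 (no poles at s=0).
K_p = lim_{s→0} G(s) = 120·11 / (3·9·10·14) = 22/63.

22/63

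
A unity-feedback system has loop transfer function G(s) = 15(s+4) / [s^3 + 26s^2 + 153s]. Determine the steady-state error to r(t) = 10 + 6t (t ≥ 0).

Factoring s from the denominator leaves a polynomial with constant term 153, so the system is type 1. Treating each term separately:
  • 10: tracked with zero error.
  • 6t: e_ss = 6/K_v with K_v=20/51 → 15.3.
Total e_ss = 15.3.

15.3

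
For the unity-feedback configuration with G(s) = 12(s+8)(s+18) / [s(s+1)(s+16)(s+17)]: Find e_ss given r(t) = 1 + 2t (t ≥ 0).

One free integrator in G(s): this is a type 1 system. By superposition:
  • 1: tracked with zero error.
  • 2t: e_ss = 2/K_v with K_v=108/17 → 17/54.
Total e_ss = 17/54.

17/54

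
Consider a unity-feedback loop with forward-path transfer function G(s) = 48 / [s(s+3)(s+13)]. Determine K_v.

16/13

One free integrator in G(s): this is a type 1 system.
K_v = lim_{s→0} s·G(s) = 48 / (3·13) = 16/13.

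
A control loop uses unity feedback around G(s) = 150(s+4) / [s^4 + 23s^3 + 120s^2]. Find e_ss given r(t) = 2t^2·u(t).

The denominator has no term below 120s^2 — 2 poles at s=0, type 2.
K_a = lim_{s→0} s^2·G(s) = 150·4 / 120 = 5.
r(t) = 2t^2 gives R(s) = 4/s^3.
e_ss = 4/K_a = 4/5 = 0.8.

0.8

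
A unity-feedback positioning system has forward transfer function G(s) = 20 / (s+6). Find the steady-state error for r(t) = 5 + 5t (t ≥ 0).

infinity

No free integrators in G(s): this is a type 0 system. Treating each term separately:
  • 5: e_ss = 5/(1+K_p) with K_p=10/3 → 15/13.
  • 5t: a type-0 system cannot track it, e_ss → ∞.
The unbounded component dominates.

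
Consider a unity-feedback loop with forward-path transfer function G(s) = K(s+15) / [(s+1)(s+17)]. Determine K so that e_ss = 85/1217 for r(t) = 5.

80

No free integrators in G(s): this is a type 0 system.
K_p = lim_{s→0} G(s) = K·15 / (1·17) = (15/17)·K.
e_ss = 5/(1 + K_p) = 85/1217 ⇒ 1 + (15/17)·K = 1217/17 ⇒ K = 80.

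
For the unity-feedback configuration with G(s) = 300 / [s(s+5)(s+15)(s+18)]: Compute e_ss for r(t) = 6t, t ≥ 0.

27

One free integrator in G(s): this is a type 1 system.
K_v = lim_{s→0} s·G(s) = 300 / (5·15·18) = 2/9.
e_ss = 6/K_v = 6/(2/9) = 27.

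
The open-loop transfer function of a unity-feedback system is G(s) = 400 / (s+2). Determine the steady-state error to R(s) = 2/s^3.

G(s) has no factors of s in the denominator, so the system is type 0.
For a type-0 system K_a = 0, so e_ss to a parabolic input is unbounded.

infinity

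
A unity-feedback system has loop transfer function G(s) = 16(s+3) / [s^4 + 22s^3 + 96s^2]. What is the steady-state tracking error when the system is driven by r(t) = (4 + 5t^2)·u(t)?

Lowest-order denominator term is 96s^2, so the open loop has 2 poles at the origin → type 2 system. Taking each input component in turn:
  • 4: tracked with zero error.
  • 5t^2: e_ss = 10/K_a with K_a=0.5 → 20.
Total e_ss = 20.

20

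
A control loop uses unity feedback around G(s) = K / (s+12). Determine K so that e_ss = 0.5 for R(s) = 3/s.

60

System type = 0 (no poles at s=0).
K_p = lim_{s→0} G(s) = K / (12) = (1/12)·K.
e_ss = 3/(1 + K_p) = 0.5 ⇒ 1 + (1/12)·K = 6 ⇒ K = 60.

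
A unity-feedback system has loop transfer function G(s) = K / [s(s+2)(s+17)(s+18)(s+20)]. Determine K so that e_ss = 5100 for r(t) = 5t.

12

One free integrator in G(s): this is a type 1 system.
K_v = lim_{s→0} s·G(s) = K / (2·17·18·20) = (1/12240)·K.
e_ss = 5/K_v = 5100 ⇒ K_v = 1/1020 ⇒ K = (1/1020)/(1/12240) = 12.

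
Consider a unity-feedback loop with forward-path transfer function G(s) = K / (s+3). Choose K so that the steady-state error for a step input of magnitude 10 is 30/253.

System type = 0 (no poles at s=0).
K_p = lim_{s→0} G(s) = K / (3) = (1/3)·K.
e_ss = 10/(1 + K_p) = 30/253 ⇒ 1 + (1/3)·K = 253/3 ⇒ K = 250.

250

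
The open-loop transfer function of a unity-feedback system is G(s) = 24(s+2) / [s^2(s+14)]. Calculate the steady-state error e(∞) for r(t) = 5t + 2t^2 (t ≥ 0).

G(s) has two factors of s in the denominator, so the system is type 2. Taking each input component in turn:
  • 5t: tracked with zero error.
  • 2t^2: e_ss = 4/K_a with K_a=24/7 → 7/6.
Total e_ss = 7/6.

7/6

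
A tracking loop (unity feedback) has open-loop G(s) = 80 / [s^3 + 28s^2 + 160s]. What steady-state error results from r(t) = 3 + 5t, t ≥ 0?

The denominator has no term below 160s — 1 pole at s=0, type 1. By superposition:
  • 3: tracked with zero error.
  • 5t: e_ss = 5/K_v with K_v=0.5 → 10.
Total e_ss = 10.

10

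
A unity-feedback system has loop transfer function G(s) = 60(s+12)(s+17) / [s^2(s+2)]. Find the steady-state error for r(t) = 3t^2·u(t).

Two free integrators in G(s): this is a type 2 system.
K_a = lim_{s→0} s^2·G(s) = 60·12·17 / (2) = 6120.
r(t) = 3t^2 gives R(s) = 6/s^3.
e_ss = 6/K_a = 6/6120 = 1/1020.

1/1020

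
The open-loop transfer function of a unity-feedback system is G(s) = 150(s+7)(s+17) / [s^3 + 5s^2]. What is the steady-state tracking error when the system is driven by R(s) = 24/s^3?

Factoring s^2 from the denominator leaves a polynomial with constant term 5, so the system is type 2.
K_a = lim_{s→0} s^2·G(s) = 150·7·17 / 5 = 3570.
r(t) = 12t^2 gives R(s) = 24/s^3.
e_ss = 24/K_a = 24/3570 = 4/595.

4/595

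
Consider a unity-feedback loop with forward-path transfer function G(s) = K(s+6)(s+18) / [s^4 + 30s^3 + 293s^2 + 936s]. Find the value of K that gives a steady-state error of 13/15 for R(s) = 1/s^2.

The denominator has no term below 936s — 1 pole at s=0, type 1.
K_v = lim_{s→0} s·G(s) = K·6·18 / 936 = (3/26)·K.
e_ss = 1/K_v = 13/15 ⇒ K_v = 15/13 ⇒ K = (15/13)/(3/26) = 10.

10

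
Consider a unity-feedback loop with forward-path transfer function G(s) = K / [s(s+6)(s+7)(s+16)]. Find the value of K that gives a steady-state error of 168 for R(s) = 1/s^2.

G(s) has one factor of s in the denominator, so the system is type 1.
K_v = lim_{s→0} s·G(s) = K / (6·7·16) = (1/672)·K.
e_ss = 1/K_v = 168 ⇒ K_v = 1/168 ⇒ K = (1/168)/(1/672) = 4.

4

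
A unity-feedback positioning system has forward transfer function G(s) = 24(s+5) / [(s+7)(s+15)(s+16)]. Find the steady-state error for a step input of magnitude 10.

28/3

No free integrators in G(s): this is a type 0 system.
K_p = lim_{s→0} G(s) = 24·5 / (7·15·16) = 1/14.
e_ss = 10/(1 + K_p) = 10/(15/14) = 28/3.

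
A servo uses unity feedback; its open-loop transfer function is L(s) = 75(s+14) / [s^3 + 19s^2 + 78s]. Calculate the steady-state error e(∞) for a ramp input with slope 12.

Factoring s from the denominator leaves a polynomial with constant term 78, so the system is type 1.
K_v = lim_{s→0} s·L(s) = 75·14 / 78 = 175/13.
e_ss = 12/K_v = 12/(175/13) = 156/175.

156/175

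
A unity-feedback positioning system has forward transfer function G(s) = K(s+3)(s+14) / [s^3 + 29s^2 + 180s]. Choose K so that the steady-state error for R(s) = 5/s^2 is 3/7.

Factoring s from the denominator leaves a polynomial with constant term 180, so the system is type 1.
K_v = lim_{s→0} s·G(s) = K·3·14 / 180 = (7/30)·K.
e_ss = 5/K_v = 3/7 ⇒ K_v = 35/3 ⇒ K = (35/3)/(7/30) = 50.

50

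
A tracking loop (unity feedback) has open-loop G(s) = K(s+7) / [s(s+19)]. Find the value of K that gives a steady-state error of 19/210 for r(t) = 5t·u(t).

The open loop has one pole at the origin → type 1 system.
K_v = lim_{s→0} s·G(s) = K·7 / (19) = (7/19)·K.
e_ss = 5/K_v = 19/210 ⇒ K_v = 1050/19 ⇒ K = (1050/19)/(7/19) = 150.

150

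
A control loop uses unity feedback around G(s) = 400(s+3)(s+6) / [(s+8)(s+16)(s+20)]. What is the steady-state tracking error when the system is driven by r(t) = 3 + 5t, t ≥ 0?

G(s) has no factors of s in the denominator, so the system is type 0. Treating each term separately:
  • 3: e_ss = 3/(1+K_p) with K_p=2.8125 → 48/61.
  • 5t: a type-0 system cannot track it, e_ss → ∞.
The unbounded component dominates.

infinity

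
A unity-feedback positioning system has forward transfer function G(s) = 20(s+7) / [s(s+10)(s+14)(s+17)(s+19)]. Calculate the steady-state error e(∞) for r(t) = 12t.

3876

G(s) has one factor of s in the denominator, so the system is type 1.
K_v = lim_{s→0} s·G(s) = 20·7 / (10·14·17·19) = 1/323.
e_ss = 12/K_v = 12/(1/323) = 3876.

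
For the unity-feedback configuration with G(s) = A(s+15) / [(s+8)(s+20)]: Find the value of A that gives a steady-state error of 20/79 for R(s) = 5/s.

200

System type = 0 (no poles at s=0).
K_p = lim_{s→0} G(s) = A·15 / (8·20) = (3/32)·A.
e_ss = 5/(1 + K_p) = 20/79 ⇒ 1 + (3/32)·A = 19.75 ⇒ A = 200.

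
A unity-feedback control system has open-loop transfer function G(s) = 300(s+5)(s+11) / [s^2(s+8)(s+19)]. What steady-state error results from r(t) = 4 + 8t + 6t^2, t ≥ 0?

The open loop has two poles at the origin → type 2 system. By superposition:
  • 4: tracked with zero error.
  • 8t: tracked with zero error.
  • 6t^2: e_ss = 12/K_a with K_a=4125/38 → 152/1375.
Total e_ss = 152/1375.

152/1375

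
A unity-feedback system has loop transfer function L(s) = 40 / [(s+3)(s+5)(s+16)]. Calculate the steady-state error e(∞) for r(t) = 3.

The open loop has no poles at the origin → type 0 system.
K_p = lim_{s→0} L(s) = 40 / (3·5·16) = 1/6.
e_ss = 3/(1 + K_p) = 3/(7/6) = 18/7.

18/7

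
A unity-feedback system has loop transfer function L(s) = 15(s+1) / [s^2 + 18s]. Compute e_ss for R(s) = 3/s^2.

3.6

The denominator has no term below 18s — 1 pole at s=0, type 1.
K_v = lim_{s→0} s·L(s) = 15·1 / 18 = 5/6.
e_ss = 3/K_v = 3/(5/6) = 3.6.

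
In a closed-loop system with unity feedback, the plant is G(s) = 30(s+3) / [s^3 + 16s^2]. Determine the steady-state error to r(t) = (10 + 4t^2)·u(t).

Factoring s^2 from the denominator leaves a polynomial with constant term 16, so the system is type 2. Taking each input component in turn:
  • 10: tracked with zero error.
  • 4t^2: e_ss = 8/K_a with K_a=5.625 → 64/45.
Total e_ss = 64/45.

64/45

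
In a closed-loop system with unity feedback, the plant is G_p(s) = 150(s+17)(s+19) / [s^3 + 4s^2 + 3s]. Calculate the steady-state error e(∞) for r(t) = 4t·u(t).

Factoring s from the denominator leaves a polynomial with constant term 3, so the system is type 1.
K_v = lim_{s→0} s·G_p(s) = 150·17·19 / 3 = 16150.
e_ss = 4/K_v = 4/16150 = 2/8075.

2/8075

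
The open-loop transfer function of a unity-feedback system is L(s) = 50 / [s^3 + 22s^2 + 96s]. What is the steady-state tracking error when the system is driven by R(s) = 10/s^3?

infinity

Factoring s from the denominator leaves a polynomial with constant term 96, so the system is type 1.
K_a = lim_{s→0} s^2·L(s) = 0; the steady-state error to this parabolic input grows without bound.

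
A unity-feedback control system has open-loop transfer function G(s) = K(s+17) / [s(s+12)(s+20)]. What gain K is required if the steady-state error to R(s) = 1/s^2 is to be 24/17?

System type = 1 (one pole at s=0).
K_v = lim_{s→0} s·G(s) = K·17 / (12·20) = (17/240)·K.
e_ss = 1/K_v = 24/17 ⇒ K_v = 17/24 ⇒ K = (17/24)/(17/240) = 10.

10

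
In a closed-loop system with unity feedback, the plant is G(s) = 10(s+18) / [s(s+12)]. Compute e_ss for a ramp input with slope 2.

2/15

The open loop has one pole at the origin → type 1 system.
K_v = lim_{s→0} s·G(s) = 10·18 / (12) = 15.
e_ss = 2/K_v = 2/15.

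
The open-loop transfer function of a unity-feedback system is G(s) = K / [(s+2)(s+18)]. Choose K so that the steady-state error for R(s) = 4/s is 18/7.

System type = 0 (no poles at s=0).
K_p = lim_{s→0} G(s) = K / (2·18) = (1/36)·K.
e_ss = 4/(1 + K_p) = 18/7 ⇒ 1 + (1/36)·K = 14/9 ⇒ K = 20.

20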